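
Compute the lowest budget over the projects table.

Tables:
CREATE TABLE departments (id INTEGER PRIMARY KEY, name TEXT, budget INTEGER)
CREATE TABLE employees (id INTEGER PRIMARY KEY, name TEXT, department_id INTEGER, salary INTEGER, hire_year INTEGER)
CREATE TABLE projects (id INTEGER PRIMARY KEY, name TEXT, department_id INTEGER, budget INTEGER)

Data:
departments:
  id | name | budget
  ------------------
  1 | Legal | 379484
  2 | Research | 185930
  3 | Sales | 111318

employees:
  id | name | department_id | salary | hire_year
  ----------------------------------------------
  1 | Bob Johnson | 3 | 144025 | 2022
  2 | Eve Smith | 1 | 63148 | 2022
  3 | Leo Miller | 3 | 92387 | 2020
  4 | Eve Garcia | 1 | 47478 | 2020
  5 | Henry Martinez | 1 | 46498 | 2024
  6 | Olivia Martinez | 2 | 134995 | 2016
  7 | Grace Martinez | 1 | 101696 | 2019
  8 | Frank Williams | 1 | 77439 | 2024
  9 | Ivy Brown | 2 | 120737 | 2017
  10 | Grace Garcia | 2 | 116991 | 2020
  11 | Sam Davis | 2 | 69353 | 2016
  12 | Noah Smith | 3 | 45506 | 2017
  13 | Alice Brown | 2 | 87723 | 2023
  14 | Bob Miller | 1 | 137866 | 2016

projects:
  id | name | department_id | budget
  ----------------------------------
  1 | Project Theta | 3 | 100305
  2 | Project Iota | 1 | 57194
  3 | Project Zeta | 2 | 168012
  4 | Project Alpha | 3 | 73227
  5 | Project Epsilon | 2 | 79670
SELECT MIN(budget) FROM projects

Execution result:
57194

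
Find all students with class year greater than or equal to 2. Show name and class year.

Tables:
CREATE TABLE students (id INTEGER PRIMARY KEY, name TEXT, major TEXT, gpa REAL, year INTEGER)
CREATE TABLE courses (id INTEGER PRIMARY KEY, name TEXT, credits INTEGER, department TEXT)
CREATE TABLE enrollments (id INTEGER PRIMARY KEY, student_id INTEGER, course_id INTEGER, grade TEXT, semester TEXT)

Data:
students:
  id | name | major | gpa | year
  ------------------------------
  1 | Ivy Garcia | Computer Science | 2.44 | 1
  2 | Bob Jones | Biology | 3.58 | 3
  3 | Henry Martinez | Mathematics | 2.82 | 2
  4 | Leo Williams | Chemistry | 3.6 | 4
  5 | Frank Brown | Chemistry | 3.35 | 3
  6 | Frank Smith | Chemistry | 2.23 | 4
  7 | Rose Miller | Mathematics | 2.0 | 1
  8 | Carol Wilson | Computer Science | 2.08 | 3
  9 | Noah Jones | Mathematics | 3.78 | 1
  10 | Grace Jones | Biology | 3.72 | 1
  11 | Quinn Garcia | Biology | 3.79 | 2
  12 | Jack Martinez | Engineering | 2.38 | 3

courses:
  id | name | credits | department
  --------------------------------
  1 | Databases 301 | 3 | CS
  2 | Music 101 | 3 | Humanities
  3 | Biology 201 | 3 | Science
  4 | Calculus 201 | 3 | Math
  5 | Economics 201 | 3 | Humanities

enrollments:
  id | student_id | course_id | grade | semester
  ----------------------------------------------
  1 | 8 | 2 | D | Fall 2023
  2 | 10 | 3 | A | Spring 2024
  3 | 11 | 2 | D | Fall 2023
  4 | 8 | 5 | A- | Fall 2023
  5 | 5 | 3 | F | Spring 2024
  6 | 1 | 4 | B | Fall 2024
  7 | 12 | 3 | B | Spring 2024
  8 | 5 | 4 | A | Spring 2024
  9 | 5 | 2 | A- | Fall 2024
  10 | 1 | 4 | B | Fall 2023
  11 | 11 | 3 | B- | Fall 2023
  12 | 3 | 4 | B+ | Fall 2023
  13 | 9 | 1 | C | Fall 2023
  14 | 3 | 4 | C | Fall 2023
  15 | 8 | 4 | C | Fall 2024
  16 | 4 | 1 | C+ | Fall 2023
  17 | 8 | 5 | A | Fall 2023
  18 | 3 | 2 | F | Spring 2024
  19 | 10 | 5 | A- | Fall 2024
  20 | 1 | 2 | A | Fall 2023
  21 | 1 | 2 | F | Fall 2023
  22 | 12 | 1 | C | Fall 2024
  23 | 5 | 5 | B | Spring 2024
SELECT name, year FROM students WHERE year >= 2

Execution result:
name | year
Bob Jones | 3
Henry Martinez | 2
Leo Williams | 4
Frank Brown | 3
Frank Smith | 4
Carol Wilson | 3
Quinn Garcia | 2
Jack Martinez | 3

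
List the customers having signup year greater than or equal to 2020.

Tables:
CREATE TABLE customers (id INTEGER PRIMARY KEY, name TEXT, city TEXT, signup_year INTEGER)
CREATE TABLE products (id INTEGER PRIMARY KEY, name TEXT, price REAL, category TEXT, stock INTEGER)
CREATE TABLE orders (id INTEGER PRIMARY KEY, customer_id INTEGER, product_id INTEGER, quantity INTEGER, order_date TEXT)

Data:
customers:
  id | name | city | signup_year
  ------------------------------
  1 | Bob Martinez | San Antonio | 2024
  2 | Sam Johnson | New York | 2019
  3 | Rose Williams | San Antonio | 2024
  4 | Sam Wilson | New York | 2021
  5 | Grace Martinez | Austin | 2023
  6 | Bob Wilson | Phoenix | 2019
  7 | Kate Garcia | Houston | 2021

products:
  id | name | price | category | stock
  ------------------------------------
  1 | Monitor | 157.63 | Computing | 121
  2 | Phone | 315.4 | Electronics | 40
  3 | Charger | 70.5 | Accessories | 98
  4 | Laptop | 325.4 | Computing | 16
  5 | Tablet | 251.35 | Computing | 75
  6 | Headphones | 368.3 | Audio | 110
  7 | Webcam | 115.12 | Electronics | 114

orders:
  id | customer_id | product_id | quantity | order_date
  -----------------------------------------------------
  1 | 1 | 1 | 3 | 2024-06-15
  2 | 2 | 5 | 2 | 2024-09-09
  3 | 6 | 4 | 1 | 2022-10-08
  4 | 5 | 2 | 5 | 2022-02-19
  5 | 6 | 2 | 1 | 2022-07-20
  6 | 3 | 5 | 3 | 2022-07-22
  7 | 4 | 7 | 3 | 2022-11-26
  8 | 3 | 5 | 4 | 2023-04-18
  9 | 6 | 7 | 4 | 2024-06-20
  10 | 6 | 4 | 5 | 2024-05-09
SELECT name, signup_year FROM customers WHERE signup_year >= 2020

Execution result:
name | signup_year
Bob Martinez | 2024
Rose Williams | 2024
Sam Wilson | 2021
Grace Martinez | 2023
Kate Garcia | 2021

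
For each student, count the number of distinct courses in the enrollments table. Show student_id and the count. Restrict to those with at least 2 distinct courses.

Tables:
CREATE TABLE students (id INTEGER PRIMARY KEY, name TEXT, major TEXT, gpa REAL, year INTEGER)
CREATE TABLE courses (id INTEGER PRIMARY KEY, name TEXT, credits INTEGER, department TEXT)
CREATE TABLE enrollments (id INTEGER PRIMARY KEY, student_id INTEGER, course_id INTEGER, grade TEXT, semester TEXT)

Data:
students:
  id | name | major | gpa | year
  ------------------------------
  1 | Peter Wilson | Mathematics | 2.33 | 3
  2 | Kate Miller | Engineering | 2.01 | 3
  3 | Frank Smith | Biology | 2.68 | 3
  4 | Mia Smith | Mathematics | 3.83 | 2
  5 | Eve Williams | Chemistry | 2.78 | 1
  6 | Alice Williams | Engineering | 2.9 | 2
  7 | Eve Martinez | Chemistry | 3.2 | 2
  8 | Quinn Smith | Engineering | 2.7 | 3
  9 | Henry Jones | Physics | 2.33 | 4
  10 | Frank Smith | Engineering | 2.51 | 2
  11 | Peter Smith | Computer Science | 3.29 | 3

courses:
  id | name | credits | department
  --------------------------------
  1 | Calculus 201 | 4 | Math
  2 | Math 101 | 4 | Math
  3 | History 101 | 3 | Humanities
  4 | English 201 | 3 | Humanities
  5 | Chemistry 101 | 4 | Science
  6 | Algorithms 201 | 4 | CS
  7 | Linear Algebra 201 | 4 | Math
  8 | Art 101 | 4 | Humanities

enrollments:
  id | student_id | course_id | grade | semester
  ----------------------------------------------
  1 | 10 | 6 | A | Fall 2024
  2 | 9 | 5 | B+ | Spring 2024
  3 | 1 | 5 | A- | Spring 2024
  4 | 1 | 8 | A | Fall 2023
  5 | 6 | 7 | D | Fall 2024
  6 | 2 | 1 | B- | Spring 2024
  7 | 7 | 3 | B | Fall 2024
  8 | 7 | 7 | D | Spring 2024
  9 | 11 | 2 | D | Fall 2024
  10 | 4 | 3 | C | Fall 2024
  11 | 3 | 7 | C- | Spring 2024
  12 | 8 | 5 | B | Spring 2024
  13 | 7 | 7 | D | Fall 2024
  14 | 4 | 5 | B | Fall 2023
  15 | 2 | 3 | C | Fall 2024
SELECT student_id, COUNT(DISTINCT course_id) AS distinct_course_count FROM enrollments GROUP BY student_id HAVING COUNT(DISTINCT course_id) >= 2

Execution result:
student_id | distinct_course_count
1 | 2
2 | 2
4 | 2
7 | 2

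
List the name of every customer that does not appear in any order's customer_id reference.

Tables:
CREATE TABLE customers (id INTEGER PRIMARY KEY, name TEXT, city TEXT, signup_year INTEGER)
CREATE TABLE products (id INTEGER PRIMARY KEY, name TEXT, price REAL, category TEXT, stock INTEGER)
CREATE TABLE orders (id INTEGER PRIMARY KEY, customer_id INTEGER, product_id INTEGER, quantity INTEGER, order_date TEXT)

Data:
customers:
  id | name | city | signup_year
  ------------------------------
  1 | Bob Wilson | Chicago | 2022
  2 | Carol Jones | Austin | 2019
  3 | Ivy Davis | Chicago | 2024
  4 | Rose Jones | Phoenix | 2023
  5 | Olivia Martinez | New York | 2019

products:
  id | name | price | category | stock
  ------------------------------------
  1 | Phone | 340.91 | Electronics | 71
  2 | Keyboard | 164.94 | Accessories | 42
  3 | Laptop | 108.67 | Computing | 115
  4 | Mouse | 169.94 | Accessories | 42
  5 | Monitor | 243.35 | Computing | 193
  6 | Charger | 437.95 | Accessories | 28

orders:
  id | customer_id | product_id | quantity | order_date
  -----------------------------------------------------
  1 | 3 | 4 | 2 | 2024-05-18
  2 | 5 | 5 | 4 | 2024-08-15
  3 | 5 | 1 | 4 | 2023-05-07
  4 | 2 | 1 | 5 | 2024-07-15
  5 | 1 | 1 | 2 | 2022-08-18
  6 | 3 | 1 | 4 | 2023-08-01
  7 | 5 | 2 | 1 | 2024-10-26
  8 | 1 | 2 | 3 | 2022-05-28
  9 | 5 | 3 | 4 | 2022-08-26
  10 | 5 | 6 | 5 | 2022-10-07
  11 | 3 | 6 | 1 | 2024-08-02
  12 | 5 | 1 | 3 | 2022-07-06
SELECT p.name FROM customers p LEFT JOIN orders c ON c.customer_id = p.id WHERE c.id IS NULL

Execution result:
Rose Jones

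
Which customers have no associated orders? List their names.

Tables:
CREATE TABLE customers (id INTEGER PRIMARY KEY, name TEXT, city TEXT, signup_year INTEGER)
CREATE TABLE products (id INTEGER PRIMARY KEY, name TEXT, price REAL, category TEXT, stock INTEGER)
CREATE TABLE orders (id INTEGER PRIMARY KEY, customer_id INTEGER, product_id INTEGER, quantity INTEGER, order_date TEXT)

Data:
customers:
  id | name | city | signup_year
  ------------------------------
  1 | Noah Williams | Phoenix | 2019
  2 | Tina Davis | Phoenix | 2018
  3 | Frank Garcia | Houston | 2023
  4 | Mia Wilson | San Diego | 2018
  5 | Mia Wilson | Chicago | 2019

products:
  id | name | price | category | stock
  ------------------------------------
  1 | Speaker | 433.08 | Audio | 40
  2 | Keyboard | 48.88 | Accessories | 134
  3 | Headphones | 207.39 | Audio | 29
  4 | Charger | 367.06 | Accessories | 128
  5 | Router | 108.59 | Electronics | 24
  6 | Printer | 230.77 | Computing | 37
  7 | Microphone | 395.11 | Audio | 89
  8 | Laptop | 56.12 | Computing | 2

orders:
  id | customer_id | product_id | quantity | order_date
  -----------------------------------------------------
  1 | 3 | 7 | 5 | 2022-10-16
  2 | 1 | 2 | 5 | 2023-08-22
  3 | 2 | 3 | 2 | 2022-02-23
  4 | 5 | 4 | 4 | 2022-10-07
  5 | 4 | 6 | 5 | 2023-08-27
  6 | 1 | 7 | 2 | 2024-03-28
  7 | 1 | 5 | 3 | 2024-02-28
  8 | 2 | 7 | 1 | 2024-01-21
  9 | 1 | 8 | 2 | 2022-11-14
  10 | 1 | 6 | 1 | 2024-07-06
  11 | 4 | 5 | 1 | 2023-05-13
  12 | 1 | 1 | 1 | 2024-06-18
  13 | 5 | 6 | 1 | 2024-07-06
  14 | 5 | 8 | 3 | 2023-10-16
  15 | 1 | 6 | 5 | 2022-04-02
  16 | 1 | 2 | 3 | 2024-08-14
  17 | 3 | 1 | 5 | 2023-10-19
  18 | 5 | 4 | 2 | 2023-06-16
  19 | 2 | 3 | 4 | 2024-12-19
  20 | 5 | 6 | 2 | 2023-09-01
SELECT p.name FROM customers p LEFT JOIN orders c ON c.customer_id = p.id WHERE c.id IS NULL

Execution result:
(no rows)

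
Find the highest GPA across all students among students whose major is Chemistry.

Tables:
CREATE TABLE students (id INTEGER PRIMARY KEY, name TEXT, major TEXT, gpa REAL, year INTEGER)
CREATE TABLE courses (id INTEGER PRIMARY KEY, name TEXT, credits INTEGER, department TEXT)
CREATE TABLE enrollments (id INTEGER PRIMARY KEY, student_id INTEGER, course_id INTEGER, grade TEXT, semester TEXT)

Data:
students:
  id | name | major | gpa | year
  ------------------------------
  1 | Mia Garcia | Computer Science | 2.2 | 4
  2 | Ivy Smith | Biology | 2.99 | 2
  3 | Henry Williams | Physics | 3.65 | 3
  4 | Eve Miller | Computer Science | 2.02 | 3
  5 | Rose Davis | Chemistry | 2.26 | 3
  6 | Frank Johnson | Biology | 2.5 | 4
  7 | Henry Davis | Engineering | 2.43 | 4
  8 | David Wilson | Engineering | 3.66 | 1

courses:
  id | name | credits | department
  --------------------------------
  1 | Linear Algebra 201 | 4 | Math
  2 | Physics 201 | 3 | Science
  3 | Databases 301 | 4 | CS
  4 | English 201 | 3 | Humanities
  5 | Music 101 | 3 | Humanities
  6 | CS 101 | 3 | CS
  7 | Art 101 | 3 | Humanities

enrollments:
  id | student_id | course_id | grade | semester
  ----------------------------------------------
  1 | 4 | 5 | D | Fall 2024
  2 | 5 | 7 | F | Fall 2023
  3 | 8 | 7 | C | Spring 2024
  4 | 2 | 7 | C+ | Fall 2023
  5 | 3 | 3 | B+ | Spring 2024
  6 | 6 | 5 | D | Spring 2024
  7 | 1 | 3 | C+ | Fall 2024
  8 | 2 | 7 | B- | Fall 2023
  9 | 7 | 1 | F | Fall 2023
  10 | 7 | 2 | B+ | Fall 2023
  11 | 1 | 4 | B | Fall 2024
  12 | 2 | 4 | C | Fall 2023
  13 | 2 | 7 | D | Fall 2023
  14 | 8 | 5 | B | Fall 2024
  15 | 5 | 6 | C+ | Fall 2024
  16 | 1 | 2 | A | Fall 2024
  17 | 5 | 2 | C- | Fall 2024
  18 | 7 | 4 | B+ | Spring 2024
SELECT MAX(gpa) FROM students WHERE major = 'Chemistry'

Execution result:
2.26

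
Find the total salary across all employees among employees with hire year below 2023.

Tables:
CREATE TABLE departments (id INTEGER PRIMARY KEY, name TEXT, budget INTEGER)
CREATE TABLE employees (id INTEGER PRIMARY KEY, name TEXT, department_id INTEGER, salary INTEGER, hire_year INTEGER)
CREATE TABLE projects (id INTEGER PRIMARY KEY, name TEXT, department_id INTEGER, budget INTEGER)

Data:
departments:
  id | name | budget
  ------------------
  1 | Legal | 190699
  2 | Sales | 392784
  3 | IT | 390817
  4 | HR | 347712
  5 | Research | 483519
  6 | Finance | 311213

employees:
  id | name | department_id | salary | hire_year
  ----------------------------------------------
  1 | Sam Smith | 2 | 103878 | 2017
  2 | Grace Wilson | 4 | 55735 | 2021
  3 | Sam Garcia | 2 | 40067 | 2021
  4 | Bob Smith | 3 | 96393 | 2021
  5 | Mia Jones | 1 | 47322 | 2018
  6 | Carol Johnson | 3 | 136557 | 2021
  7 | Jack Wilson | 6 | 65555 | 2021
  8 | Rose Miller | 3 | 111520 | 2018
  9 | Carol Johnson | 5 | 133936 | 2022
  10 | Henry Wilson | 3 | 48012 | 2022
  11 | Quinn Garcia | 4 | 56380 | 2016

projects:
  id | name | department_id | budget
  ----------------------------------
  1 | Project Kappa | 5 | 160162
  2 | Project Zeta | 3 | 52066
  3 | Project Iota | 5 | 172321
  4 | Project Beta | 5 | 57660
SELECT SUM(salary) FROM employees WHERE hire_year < 2023

Execution result:
895355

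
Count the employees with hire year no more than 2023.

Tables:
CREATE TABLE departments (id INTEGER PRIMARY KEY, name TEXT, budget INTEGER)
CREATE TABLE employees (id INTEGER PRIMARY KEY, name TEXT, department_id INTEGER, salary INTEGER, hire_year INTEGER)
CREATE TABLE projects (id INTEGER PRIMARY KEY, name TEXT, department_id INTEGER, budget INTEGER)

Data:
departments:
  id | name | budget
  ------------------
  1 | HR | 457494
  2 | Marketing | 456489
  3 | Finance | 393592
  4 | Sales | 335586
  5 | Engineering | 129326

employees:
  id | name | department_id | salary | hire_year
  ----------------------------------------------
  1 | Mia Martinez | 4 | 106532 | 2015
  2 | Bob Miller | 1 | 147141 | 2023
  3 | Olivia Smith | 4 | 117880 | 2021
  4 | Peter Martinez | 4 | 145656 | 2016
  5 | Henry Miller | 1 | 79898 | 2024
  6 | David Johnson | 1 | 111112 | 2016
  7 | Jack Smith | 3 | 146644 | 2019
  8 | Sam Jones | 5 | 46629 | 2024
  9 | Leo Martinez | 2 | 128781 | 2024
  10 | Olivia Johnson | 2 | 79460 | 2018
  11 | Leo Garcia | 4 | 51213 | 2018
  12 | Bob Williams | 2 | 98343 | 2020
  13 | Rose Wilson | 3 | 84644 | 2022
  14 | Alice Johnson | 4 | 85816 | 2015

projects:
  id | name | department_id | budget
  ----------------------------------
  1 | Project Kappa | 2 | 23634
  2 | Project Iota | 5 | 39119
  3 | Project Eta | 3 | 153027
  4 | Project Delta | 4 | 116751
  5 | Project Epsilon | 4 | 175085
SELECT COUNT(*) FROM employees WHERE hire_year <= 2023

Execution result:
11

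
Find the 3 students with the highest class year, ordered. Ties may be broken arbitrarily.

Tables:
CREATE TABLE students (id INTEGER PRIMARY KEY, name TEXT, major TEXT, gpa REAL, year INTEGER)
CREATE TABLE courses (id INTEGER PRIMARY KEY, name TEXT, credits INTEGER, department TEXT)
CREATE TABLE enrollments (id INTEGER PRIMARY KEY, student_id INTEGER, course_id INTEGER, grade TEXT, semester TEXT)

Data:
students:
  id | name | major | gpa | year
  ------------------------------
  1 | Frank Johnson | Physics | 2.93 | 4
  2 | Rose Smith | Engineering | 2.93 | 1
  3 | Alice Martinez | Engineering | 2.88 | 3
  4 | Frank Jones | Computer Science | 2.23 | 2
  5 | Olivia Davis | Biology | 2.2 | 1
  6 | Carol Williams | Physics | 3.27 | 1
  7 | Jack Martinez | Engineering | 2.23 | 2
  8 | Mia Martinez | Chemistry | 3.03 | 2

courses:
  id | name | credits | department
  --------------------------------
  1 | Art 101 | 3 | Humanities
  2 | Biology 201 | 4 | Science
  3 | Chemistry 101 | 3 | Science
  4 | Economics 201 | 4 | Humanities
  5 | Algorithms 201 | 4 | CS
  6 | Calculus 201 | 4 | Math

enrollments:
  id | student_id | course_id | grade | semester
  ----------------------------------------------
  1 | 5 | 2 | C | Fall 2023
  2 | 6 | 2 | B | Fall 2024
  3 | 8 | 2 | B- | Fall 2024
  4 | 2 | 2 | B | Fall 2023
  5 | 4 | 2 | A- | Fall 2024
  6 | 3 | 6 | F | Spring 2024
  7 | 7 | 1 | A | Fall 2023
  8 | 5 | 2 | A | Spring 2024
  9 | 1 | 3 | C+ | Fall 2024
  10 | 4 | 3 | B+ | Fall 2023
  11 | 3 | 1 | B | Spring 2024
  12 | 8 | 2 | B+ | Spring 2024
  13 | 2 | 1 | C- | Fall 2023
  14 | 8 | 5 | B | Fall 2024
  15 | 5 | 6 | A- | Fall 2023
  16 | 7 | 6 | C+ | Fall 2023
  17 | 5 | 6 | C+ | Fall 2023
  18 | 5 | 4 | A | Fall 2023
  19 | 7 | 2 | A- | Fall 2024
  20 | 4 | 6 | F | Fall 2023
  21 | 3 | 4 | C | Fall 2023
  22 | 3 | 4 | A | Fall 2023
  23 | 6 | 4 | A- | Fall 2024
SELECT name, year FROM students ORDER BY year DESC LIMIT 3

Execution result:
name | year
Frank Johnson | 4
Alice Martinez | 3
Frank Jones | 2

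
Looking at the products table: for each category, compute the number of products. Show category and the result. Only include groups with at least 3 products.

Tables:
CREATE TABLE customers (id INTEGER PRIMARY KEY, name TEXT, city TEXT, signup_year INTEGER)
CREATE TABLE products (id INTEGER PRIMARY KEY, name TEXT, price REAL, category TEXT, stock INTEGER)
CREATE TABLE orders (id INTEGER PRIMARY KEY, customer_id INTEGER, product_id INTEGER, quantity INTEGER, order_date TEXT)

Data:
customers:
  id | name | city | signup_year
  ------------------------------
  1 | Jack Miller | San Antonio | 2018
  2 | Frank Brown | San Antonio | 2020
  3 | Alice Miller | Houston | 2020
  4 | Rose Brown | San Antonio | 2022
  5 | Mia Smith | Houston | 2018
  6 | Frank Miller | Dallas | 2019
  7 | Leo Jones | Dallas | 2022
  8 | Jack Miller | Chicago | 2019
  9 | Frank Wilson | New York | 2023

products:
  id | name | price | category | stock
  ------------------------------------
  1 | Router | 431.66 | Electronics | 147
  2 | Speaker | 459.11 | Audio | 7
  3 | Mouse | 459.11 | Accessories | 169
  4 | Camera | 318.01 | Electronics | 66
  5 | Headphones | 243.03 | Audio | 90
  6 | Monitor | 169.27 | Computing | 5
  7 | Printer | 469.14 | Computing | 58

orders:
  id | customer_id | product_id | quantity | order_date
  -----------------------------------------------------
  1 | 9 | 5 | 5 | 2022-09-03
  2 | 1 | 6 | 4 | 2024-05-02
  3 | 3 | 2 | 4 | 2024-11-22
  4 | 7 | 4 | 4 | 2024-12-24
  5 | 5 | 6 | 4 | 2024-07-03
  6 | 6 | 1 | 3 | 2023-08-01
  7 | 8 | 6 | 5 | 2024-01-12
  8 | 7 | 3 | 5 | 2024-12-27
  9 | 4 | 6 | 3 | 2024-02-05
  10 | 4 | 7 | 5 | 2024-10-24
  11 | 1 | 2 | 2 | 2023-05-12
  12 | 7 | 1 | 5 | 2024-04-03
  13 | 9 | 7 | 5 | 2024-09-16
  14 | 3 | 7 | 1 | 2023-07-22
SELECT category, COUNT(*) AS n FROM products GROUP BY category HAVING COUNT(*) >= 3

Execution result:
(no rows)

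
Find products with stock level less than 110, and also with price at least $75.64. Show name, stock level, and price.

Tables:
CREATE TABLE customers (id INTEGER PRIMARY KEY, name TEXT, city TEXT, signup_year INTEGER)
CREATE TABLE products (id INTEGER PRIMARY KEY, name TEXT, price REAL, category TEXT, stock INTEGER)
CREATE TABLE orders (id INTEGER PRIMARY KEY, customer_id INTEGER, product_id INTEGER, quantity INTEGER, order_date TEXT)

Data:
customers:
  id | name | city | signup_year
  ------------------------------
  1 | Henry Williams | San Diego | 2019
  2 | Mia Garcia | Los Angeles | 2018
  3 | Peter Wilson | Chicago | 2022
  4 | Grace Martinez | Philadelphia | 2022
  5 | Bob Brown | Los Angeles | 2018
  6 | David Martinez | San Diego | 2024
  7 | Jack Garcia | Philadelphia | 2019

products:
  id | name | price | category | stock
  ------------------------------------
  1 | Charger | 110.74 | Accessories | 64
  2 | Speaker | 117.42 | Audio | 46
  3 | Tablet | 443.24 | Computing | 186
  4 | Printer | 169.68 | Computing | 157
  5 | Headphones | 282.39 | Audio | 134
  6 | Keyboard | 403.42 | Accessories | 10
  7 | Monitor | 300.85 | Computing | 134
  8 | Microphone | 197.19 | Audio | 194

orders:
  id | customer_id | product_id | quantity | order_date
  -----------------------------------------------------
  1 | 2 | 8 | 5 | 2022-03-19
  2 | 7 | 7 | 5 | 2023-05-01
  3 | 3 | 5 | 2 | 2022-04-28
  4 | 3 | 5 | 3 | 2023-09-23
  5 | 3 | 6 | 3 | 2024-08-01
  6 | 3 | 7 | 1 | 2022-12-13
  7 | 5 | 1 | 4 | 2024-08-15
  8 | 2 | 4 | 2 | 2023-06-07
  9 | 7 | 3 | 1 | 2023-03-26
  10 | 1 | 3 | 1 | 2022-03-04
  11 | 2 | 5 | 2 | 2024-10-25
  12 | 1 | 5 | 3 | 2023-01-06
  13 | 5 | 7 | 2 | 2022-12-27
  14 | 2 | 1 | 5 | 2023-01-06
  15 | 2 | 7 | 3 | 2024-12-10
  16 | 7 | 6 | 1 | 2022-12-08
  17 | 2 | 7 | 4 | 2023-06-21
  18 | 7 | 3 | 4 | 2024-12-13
SELECT name, stock, price FROM products WHERE stock < 110 AND price >= 75.64

Execution result:
name | stock | price
Charger | 64 | 110.74
Speaker | 46 | 117.42
Keyboard | 10 | 403.42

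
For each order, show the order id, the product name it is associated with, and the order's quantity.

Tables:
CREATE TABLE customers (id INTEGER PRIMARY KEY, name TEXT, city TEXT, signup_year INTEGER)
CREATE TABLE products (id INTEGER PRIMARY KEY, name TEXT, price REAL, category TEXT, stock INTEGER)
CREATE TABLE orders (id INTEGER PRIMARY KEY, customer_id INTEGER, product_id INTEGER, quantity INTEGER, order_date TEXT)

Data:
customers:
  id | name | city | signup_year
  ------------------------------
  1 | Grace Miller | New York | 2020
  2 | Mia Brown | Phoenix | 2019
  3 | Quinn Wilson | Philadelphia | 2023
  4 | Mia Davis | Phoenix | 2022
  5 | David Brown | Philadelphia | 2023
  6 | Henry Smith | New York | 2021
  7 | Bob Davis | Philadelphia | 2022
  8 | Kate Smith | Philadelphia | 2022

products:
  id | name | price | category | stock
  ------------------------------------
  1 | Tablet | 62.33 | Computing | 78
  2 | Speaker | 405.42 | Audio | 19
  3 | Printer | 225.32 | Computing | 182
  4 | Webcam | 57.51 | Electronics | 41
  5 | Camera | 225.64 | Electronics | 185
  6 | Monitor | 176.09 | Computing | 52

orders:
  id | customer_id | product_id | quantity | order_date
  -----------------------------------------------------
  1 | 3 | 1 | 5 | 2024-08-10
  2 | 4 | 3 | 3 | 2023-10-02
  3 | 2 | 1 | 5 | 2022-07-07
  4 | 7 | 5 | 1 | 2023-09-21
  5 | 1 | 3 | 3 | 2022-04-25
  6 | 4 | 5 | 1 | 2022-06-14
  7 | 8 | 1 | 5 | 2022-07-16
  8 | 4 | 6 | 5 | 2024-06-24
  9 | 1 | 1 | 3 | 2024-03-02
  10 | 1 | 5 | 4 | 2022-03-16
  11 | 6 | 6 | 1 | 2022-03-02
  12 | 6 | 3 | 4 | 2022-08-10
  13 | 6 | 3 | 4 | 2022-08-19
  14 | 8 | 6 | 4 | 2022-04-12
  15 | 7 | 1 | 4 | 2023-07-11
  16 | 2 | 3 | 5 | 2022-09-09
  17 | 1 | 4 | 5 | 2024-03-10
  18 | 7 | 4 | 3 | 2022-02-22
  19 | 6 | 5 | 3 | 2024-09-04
SELECT c.id, p.name AS product, c.quantity FROM orders c JOIN products p ON c.product_id = p.id

Execution result:
id | product | quantity
1 | Tablet | 5
2 | Printer | 3
3 | Tablet | 5
4 | Camera | 1
5 | Printer | 3
6 | Camera | 1
7 | Tablet | 5
8 | Monitor | 5
9 | Tablet | 3
10 | Camera | 4
11 | Monitor | 1
12 | Printer | 4
13 | Printer | 4
14 | Monitor | 4
15 | Tablet | 4
16 | Printer | 5
17 | Webcam | 5
18 | Webcam | 3
19 | Camera | 3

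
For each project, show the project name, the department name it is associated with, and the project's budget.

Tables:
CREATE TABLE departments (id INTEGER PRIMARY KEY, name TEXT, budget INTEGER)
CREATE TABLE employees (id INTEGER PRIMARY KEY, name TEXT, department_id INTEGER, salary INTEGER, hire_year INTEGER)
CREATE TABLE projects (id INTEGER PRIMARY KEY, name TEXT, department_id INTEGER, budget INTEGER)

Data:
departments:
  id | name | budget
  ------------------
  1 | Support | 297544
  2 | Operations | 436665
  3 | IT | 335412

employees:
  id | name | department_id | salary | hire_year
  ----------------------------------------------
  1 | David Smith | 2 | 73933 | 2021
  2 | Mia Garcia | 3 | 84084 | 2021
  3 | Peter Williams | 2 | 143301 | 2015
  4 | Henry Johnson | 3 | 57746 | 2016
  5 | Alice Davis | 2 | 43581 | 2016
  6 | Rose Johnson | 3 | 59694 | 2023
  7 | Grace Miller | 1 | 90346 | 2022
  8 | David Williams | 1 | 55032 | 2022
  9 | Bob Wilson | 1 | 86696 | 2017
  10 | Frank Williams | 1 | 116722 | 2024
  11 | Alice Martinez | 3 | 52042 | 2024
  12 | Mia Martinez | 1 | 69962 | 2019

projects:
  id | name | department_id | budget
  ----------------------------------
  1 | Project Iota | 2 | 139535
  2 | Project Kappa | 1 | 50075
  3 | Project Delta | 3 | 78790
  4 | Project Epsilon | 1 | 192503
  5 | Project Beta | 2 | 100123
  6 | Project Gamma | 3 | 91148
SELECT c.name, p.name AS department, c.budget FROM projects c JOIN departments p ON c.department_id = p.id

Execution result:
name | department | budget
Project Iota | Operations | 139535
Project Kappa | Support | 50075
Project Delta | IT | 78790
Project Epsilon | Support | 192503
Project Beta | Operations | 100123
Project Gamma | IT | 91148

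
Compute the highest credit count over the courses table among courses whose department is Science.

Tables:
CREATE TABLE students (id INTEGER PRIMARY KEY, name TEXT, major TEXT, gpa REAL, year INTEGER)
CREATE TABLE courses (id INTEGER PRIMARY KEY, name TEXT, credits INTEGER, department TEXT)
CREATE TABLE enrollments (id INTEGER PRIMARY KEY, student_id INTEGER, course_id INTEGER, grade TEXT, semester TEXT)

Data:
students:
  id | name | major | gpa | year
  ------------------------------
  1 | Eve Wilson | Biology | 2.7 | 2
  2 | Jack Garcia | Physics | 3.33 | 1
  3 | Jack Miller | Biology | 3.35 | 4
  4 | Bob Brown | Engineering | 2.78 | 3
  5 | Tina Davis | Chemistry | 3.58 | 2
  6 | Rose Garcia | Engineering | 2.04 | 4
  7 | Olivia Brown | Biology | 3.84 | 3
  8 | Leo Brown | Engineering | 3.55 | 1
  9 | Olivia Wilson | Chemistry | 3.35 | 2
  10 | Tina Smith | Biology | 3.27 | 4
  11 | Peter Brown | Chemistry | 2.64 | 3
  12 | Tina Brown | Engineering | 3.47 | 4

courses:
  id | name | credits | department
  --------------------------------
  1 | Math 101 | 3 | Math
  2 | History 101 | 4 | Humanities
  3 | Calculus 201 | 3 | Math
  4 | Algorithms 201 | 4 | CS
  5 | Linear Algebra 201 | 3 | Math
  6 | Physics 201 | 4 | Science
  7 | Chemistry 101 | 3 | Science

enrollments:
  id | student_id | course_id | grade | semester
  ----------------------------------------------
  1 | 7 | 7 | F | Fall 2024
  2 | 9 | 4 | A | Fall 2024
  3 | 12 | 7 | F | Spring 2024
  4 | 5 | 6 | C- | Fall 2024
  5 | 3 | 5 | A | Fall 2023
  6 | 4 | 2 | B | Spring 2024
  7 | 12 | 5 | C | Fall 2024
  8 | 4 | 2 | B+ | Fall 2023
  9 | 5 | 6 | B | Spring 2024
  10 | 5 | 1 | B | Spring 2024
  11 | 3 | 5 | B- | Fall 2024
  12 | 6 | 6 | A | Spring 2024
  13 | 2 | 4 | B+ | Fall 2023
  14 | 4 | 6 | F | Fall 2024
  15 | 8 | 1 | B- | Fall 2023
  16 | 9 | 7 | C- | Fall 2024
SELECT MAX(credits) FROM courses WHERE department = 'Science'

Execution result:
4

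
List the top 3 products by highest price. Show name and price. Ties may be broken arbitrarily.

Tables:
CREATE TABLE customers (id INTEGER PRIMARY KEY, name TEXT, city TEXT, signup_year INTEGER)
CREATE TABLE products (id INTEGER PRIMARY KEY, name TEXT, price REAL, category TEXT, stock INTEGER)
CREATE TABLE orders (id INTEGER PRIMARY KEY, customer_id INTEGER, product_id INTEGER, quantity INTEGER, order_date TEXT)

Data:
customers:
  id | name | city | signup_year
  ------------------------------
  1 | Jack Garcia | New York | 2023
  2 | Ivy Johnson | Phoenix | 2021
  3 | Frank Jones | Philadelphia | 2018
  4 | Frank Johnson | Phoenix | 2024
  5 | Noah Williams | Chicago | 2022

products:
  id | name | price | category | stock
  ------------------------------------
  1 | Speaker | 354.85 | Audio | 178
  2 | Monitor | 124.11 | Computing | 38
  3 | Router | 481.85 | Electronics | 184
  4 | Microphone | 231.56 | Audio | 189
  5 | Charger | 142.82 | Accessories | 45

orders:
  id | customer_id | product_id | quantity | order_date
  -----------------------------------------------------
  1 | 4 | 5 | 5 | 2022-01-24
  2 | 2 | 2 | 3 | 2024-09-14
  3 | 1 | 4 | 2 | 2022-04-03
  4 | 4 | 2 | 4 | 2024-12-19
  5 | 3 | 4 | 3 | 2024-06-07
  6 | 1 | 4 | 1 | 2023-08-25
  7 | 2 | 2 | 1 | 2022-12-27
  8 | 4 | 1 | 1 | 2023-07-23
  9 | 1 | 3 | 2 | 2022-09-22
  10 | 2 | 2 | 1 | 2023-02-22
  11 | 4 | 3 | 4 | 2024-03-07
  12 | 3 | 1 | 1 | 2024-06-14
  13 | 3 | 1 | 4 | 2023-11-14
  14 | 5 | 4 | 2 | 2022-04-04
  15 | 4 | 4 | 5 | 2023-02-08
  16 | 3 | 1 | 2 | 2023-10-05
SELECT name, price FROM products ORDER BY price DESC LIMIT 3

Execution result:
name | price
Router | 481.85
Speaker | 354.85
Microphone | 231.56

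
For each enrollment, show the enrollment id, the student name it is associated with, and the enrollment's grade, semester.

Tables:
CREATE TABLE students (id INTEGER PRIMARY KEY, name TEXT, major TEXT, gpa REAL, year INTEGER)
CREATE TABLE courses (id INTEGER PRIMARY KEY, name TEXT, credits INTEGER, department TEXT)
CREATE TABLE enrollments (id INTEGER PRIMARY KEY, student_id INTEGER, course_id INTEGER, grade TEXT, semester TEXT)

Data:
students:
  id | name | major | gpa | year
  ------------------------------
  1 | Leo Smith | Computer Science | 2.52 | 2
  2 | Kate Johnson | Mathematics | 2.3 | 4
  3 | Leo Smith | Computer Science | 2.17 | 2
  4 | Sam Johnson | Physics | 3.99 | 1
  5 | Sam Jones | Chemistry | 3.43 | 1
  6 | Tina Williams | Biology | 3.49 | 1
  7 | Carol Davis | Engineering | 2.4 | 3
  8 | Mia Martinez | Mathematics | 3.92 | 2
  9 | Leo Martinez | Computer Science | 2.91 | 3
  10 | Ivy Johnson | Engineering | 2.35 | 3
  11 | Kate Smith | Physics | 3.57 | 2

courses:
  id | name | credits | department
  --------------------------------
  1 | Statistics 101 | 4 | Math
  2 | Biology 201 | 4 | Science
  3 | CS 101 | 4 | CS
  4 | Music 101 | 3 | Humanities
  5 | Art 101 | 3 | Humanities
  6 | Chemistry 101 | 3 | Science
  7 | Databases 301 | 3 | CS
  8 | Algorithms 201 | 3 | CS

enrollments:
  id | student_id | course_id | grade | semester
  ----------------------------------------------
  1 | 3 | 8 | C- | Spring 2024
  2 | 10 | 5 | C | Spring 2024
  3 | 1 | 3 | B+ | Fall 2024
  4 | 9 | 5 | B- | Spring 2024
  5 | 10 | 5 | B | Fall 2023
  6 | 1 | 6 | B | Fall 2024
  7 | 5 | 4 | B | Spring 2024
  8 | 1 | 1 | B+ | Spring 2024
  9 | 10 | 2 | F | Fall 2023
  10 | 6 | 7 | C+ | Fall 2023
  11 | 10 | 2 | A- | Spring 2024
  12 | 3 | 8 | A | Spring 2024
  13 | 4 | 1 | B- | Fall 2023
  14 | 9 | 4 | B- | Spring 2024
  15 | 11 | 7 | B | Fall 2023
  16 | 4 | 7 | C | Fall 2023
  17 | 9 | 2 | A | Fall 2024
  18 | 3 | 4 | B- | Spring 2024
SELECT c.id, p.name AS student, c.grade, c.semester FROM enrollments c JOIN students p ON c.student_id = p.id

Execution result:
id | student | grade | semester
1 | Leo Smith | C- | Spring 2024
2 | Ivy Johnson | C | Spring 2024
3 | Leo Smith | B+ | Fall 2024
4 | Leo Martinez | B- | Spring 2024
5 | Ivy Johnson | B | Fall 2023
6 | Leo Smith | B | Fall 2024
7 | Sam Jones | B | Spring 2024
8 | Leo Smith | B+ | Spring 2024
9 | Ivy Johnson | F | Fall 2023
10 | Tina Williams | C+ | Fall 2023
11 | Ivy Johnson | A- | Spring 2024
12 | Leo Smith | A | Spring 2024
13 | Sam Johnson | B- | Fall 2023
14 | Leo Martinez | B- | Spring 2024
15 | Kate Smith | B | Fall 2023
16 | Sam Johnson | C | Fall 2023
17 | Leo Martinez | A | Fall 2024
18 | Leo Smith | B- | Spring 2024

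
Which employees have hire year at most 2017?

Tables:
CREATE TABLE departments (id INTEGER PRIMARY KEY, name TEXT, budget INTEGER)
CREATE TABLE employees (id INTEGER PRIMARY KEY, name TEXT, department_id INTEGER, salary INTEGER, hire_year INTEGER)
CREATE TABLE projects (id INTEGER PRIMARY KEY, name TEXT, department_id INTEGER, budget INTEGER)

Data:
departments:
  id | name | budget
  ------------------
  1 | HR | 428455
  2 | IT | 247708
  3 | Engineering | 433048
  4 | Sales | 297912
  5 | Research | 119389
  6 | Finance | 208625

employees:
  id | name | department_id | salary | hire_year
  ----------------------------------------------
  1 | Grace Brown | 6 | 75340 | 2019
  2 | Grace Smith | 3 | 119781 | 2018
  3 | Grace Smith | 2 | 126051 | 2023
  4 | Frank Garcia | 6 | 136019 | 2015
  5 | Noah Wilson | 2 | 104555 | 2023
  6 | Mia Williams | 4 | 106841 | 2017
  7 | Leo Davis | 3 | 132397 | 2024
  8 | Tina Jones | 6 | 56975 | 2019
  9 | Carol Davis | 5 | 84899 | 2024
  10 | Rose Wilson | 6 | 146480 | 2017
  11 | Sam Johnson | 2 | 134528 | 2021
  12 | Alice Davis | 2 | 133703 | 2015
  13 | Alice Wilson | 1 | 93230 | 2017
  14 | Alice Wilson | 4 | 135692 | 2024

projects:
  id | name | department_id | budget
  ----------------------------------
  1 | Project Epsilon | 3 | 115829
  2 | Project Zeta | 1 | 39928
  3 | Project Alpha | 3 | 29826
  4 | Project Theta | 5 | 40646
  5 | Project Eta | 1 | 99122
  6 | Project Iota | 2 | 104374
SELECT name, hire_year FROM employees WHERE hire_year <= 2017

Execution result:
name | hire_year
Frank Garcia | 2015
Mia Williams | 2017
Rose Wilson | 2017
Alice Davis | 2015
Alice Wilson | 2017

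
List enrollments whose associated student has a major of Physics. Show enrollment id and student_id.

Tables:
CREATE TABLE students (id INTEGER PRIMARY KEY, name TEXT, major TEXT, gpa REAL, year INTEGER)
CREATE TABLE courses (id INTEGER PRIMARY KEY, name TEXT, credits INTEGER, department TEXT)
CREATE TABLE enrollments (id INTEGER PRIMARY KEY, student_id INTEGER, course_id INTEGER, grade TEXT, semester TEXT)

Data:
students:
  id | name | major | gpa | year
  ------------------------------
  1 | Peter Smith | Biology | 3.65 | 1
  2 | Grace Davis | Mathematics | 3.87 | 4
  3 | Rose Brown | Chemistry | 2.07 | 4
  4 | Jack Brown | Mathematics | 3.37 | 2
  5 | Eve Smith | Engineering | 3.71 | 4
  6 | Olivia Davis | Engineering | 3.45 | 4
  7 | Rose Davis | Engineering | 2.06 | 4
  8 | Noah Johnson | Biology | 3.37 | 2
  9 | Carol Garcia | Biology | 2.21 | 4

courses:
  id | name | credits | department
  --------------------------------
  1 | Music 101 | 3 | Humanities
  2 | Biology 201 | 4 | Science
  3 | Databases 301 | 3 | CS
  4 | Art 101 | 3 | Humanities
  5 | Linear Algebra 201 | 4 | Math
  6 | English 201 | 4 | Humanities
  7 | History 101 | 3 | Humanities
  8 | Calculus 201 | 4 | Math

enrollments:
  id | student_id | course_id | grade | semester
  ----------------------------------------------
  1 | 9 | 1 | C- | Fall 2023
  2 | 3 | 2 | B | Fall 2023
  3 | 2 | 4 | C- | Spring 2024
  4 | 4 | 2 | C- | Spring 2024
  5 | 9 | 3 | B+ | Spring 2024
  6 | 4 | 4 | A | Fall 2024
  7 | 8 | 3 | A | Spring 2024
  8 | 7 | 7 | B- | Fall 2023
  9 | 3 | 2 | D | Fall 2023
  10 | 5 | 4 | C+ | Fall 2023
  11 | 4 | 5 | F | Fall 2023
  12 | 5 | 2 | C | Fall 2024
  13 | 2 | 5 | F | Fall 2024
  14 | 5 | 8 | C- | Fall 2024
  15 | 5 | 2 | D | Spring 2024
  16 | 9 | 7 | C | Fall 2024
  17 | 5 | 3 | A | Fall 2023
SELECT id, student_id FROM enrollments WHERE student_id IN (SELECT id FROM students WHERE major = 'Physics')

Execution result:
(no rows)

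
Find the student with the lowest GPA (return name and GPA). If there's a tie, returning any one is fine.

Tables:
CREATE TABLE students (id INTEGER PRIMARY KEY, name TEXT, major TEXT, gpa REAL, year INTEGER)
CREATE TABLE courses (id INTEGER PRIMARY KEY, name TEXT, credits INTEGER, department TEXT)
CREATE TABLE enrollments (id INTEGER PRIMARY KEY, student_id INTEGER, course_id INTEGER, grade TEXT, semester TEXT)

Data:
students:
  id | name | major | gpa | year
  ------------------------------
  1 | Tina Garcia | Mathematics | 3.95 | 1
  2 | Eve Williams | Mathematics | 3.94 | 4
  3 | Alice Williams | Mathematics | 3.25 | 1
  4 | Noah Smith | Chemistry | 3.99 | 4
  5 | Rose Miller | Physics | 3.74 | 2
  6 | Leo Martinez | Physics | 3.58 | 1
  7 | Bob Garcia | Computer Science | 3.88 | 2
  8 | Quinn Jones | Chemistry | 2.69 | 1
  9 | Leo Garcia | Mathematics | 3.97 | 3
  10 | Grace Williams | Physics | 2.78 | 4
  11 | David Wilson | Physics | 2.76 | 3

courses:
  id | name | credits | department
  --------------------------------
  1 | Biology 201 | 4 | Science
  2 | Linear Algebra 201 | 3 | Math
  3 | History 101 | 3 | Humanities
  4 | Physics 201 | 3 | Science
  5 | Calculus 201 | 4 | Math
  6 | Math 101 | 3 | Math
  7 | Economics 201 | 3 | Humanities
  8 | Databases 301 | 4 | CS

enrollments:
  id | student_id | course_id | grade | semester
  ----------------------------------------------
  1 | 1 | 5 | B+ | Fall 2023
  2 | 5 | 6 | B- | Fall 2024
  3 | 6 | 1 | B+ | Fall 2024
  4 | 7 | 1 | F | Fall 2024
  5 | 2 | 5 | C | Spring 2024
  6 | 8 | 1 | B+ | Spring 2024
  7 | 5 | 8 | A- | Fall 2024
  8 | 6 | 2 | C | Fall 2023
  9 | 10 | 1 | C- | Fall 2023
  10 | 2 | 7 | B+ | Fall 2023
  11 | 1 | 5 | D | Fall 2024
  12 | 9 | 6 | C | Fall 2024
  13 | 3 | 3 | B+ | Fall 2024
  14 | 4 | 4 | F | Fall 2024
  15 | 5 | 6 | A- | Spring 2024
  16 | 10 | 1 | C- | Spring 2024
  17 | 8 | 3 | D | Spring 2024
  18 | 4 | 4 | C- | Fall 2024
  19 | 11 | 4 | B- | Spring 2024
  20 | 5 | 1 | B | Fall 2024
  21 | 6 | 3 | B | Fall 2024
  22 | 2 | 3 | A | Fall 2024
SELECT name, gpa FROM students ORDER BY gpa ASC LIMIT 1

Execution result:
name | gpa
Quinn Jones | 2.69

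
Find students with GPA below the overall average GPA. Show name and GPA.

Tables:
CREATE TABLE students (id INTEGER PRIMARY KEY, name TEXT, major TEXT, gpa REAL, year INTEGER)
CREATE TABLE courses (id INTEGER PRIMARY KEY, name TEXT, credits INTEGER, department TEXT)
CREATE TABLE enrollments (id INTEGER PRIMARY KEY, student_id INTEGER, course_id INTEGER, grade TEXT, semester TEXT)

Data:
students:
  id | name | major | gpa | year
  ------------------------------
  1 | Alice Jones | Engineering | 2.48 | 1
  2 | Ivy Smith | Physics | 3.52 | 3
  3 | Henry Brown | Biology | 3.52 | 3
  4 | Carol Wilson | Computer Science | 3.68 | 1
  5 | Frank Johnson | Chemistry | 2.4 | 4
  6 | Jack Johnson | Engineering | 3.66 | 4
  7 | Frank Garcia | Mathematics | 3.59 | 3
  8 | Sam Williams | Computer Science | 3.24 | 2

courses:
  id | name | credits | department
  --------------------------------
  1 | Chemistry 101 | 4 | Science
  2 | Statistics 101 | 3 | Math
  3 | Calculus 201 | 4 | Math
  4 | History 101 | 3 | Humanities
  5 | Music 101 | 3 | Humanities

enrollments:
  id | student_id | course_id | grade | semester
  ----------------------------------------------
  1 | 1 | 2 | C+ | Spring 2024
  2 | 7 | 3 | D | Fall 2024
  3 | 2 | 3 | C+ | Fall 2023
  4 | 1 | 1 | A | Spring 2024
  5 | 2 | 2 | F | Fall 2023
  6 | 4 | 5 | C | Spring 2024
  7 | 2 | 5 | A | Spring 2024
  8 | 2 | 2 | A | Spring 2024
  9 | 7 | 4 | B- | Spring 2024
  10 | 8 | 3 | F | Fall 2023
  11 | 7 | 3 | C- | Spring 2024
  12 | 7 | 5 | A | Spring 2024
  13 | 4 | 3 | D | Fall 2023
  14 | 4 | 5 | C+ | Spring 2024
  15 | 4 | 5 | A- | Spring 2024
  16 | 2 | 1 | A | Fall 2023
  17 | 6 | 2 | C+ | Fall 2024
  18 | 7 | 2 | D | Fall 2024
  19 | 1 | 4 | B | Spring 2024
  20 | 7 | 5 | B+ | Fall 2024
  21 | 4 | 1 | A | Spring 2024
SELECT name, gpa FROM students WHERE gpa < (SELECT AVG(gpa) FROM students)

Execution result:
name | gpa
Alice Jones | 2.48
Frank Johnson | 2.40
Sam Williams | 3.24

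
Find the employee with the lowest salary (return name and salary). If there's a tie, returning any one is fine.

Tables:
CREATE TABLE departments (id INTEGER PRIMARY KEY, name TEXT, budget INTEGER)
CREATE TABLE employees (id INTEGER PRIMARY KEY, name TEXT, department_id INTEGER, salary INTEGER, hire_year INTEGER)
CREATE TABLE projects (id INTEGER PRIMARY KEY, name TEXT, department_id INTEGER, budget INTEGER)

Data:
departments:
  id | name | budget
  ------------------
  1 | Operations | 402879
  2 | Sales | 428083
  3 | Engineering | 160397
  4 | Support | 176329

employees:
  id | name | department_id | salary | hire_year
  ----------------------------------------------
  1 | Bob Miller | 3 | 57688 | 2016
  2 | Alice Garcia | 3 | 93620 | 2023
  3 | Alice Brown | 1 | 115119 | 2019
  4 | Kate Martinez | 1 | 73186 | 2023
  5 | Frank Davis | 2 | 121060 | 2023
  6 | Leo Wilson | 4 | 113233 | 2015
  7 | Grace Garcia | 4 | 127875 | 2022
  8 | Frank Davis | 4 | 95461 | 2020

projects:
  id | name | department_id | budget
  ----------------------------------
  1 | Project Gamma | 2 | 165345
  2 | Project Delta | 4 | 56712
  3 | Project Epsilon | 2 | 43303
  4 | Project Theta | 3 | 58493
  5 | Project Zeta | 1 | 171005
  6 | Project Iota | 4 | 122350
SELECT name, salary FROM employees ORDER BY salary ASC LIMIT 1

Execution result:
name | salary
Bob Miller | 57688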